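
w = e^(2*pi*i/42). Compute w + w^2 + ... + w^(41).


With w = e^(2*pi*i/42), all 42 of the 42th roots of unity w^0 = 1, w, ..., w^(41) sum to 0: 1 + w + ... + w^(41) = (1 - w^42)/(1 - w) = 0 since w^42 = 1, w ≠ 1.
Removing the root 1: w + w^2 + ... + w^(41) = 0 - 1 = -1

Sum = -1


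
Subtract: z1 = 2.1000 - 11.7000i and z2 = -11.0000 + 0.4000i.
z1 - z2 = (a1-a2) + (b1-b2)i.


Real: 2.1 + 11 = 13.1
Imag: -11.7 - 0.4 = -12.1

13.1000 - 12.1000i


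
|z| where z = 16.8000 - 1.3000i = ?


|z| = sqrt(16.8^2 + (-1.3)^2) = sqrt(282.24 + 1.69) = sqrt(283.93) = 16.8502

|z| = 16.8502


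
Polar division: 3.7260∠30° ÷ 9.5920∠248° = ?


r = 3.7260 / 9.5920 = 0.3884
theta = 30° - 248° = -218° = 142° (mod 360)

0.3884 cis(142°)


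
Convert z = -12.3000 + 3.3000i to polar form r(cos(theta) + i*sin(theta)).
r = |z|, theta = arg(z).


r = sqrt(151.29+10.89) = sqrt(162.18) = 12.7350
theta = atan2(3.3, -12.3) = 164.9816 degrees

r = 12.7350, theta = 164.9816 degrees


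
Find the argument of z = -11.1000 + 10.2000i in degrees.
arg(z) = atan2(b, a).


Re = -11.1, Im = 10.2
arg = atan2(10.2, -11.1) = 137.4195 degrees

arg(z) = 137.4195 degrees


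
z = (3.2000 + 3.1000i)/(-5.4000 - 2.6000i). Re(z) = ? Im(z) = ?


Multiply by conjugate: (3.2000 + 3.1000i)(-5.4000 + 2.6000i) / ((-5.4)^2 + (-2.6)^2)
Numerator real = 3.2*(-5.4) + 3.1*(-2.6) = -25.34
Numerator imag = 3.1*(-5.4) - 3.2*(-2.6) = -8.42
Denominator = 35.92
Re(z) = -25.34/35.92 = -0.7055
Im(z) = -8.42/35.92 = -0.2344

Re(z) = -0.7055, Im(z) = -0.2344


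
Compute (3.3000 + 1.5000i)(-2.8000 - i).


Real = 3.3*(-2.8) - 1.5*(-1) = -9.24 - (-1.5) = -7.74
Imag = 3.3*(-1) - (2.8)*1.5 = -3.3 - (4.2) = -7.5

-7.7400 - 7.5000i


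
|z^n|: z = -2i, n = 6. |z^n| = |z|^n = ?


|z| = sqrt(0+4) = sqrt(4) = 2
|z^6| = |z|^6 = 2^6 = 64

|z^6| = 64


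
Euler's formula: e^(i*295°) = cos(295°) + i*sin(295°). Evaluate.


cos(295°) = 0.4226
sin(295°) = -0.9063

e^(i*295°) = 0.4226 - 0.9063i


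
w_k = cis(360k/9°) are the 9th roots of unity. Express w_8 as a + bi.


Angle = 360*8/9 = 320°
a = cos(320°) = 0.7660
b = sin(320°) = -0.6428

0.7660 - 0.6428i


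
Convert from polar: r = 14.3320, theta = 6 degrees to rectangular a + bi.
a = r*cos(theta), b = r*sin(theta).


a = 14.3320*cos(6°) = 14.3320*0.99452 = 14.2535
b = 14.3320*sin(6°) = 14.3320*0.10453 = 1.4981

14.2535 + 1.4981i


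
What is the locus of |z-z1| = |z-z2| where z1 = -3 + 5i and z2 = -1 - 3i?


Equal distances means the locus is the perpendicular bisector of z1 and z2.
Midpoint = ((-3+(-1))/2, (5+(-3))/2) = (-2.0000, 1.0000)

Perpendicular bisector through (-2.0000, 1.0000)


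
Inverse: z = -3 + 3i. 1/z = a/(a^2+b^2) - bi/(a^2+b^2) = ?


|z|^2 = 9+9 = 18
1/z = (-3 - 3i)/18

1/z = -0.1667 - 0.1667i


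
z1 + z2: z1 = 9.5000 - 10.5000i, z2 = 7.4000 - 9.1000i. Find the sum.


Real: 9.5 + 7.4 = 16.9
Imag: -10.5 - 9.1 = -19.6

16.9000 - 19.6000i


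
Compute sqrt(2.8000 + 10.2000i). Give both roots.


|z| = sqrt(7.84+104.04) = 10.5773
sqrt((|z|+a)/2) = sqrt((10.5773+2.8)/2) = sqrt(6.6887) = 2.5862
sqrt((|z|-a)/2) = sqrt((10.5773-2.8)/2) = sqrt(3.8887) = 1.9720

±(2.5862 + 1.9720i) i.e. 2.5862 + 1.9720i and -2.5862 - 1.9720i


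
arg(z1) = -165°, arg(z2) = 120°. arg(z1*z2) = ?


arg(z1*z2) = -165° + 120° = -45°
Normalized to (-180°, 180°]: -45°

-45°


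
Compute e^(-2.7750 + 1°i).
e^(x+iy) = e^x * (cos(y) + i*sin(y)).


e^-2.7750 = 0.0623
cos(1°) = 0.9998
sin(1°) = 0.0175
Real = 0.0623*0.9998 = 0.0623
Imag = 0.0623*0.0175 = 0.0011

0.0623 + 0.0011i


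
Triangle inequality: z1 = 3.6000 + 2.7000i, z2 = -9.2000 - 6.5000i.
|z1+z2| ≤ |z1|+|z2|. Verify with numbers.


|z1| = sqrt(3.6^2 + 2.7^2) = sqrt(20.25) = 4.5000
|z2| = sqrt((-9.2)^2 + (-6.5)^2) = sqrt(126.89) = 11.2645
z1+z2 = -5.6000 - 3.8000i
|z1+z2| = sqrt(45.8) = 6.7676
|z1|+|z2| = 4.5000 + 11.2645 = 15.7645

|z1+z2| = 6.7676 ≤ |z1|+|z2| = 15.7645 (verified)


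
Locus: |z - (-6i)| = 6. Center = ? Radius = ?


|z - z0| = r is a circle with center z0 and radius r.
Center = (0, -6), radius = 6

Circle with center (0, -6) and radius 6


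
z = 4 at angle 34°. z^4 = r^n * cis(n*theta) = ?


r^4 = 4^4 = 256
n*theta = 4*34° = 136° = 136° (mod 360)
a = 256*cos(136°) = -184.1510
b = 256*sin(136°) = 177.8325

256 cis(136°) = -184.1510 + 177.8325i


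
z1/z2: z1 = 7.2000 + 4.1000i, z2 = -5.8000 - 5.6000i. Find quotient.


Conjugate of z2 = -5.8000 + 5.6000i
Numerator: (7.2000 + 4.1000i)(-5.8000 + 5.6000i) = -64.7200 + 16.5400i
Denominator: (-5.8)^2 + (-5.6)^2 = 65
Result = (-64.7200 + 16.5400i)/65

-0.9957 + 0.2545i


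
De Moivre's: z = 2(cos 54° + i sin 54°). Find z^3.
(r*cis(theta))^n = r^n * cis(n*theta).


r^3 = 2^3 = 8
n*theta = 3*54° = 162° = 162° (mod 360)
a = 8*cos(162°) = -7.6085
b = 8*sin(162°) = 2.4721

8 cis(162°) = -7.6085 + 2.4721i


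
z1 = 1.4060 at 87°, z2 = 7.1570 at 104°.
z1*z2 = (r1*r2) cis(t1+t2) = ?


r = 1.4060 * 7.1570 = 10.0627
theta = 87° + 104° = 191° = 191° (mod 360)

10.0627 cis(191°)


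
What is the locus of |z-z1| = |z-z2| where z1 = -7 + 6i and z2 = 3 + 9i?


Equal distances means the locus is the perpendicular bisector of z1 and z2.
Midpoint = ((-7+3)/2, (6+9)/2) = (-2.0000, 7.5000)

Perpendicular bisector through (-2.0000, 7.5000)


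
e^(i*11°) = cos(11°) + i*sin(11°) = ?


cos(11°) = 0.9816
sin(11°) = 0.1908

e^(i*11°) = 0.9816 + 0.1908i


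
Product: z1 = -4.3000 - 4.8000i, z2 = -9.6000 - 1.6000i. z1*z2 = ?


Real = -4.3*(-9.6) - (-4.8)*(-1.6) = 41.28 - 7.68 = 33.6
Imag = -4.3*(-1.6) - (9.6)*(-4.8) = 6.88 + 46.08 = 52.96

33.6000 + 52.9600i


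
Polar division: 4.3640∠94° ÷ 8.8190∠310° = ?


r = 4.3640 / 8.8190 = 0.4948
theta = 94° - 310° = -216° = 144° (mod 360)

0.4948 cis(144°)


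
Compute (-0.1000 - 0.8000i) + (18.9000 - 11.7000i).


Real: -0.1 + 18.9 = 18.8
Imag: -0.8 - 11.7 = -12.5

18.8000 - 12.5000i


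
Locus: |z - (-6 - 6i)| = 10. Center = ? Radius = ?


|z - z0| = r is a circle with center z0 and radius r.
Center = (-6, -6), radius = 10

Circle with center (-6, -6) and radius 10


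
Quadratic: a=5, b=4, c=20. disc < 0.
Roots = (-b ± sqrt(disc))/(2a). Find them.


disc = 4^2 - 4*5*20 = 16 - 400 = -384
sqrt(|disc|) = sqrt(384) = 19.5959
Real part = -4/(2*5) = -0.4000
Imag part = 19.5959/(2*5) = 1.9596

-0.4000 ± 1.9596i


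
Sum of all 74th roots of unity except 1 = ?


With w = e^(2*pi*i/74), all 74 of the 74th roots of unity w^0 = 1, w, ..., w^(73) sum to 0: 1 + w + ... + w^(73) = (1 - w^74)/(1 - w) = 0 since w^74 = 1, w ≠ 1.
Removing the root 1: w + w^2 + ... + w^(73) = 0 - 1 = -1

Sum = -1


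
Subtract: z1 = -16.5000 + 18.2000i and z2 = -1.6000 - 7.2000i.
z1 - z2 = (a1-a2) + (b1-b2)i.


Real: -16.5 + 1.6 = -14.9
Imag: 18.2 + 7.2 = 25.4

-14.9000 + 25.4000i


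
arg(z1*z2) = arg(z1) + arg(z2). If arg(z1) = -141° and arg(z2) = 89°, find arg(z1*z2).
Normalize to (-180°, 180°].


arg(z1*z2) = -141° + 89° = -52°
Normalized to (-180°, 180°]: -52°

-52°


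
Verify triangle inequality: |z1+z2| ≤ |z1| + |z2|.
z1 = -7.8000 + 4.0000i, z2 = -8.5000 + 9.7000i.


|z1| = sqrt((-7.8)^2 + 4^2) = sqrt(76.84) = 8.7658
|z2| = sqrt((-8.5)^2 + 9.7^2) = sqrt(166.34) = 12.8973
z1+z2 = -16.3000 + 13.7000i
|z1+z2| = sqrt(453.38) = 21.2927
|z1|+|z2| = 8.7658 + 12.8973 = 21.6631

|z1+z2| = 21.2927 ≤ |z1|+|z2| = 21.6631 (verified)


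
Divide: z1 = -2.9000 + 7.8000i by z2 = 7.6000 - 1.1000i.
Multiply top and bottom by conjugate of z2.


Conjugate of z2 = 7.6000 + 1.1000i
Numerator: (-2.9000 + 7.8000i)(7.6000 + 1.1000i) = -30.6200 + 56.0900i
Denominator: 7.6^2 + (-1.1)^2 = 58.97
Result = (-30.6200 + 56.0900i)/58.97

-0.5192 + 0.9512i


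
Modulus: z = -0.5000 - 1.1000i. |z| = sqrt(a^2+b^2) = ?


|z| = sqrt((-0.5)^2 + (-1.1)^2) = sqrt(0.25 + 1.21) = sqrt(1.46) = 1.2083

|z| = 1.2083


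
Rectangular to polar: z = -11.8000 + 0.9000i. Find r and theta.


r = sqrt(139.24+0.81) = sqrt(140.05) = 11.8343
theta = atan2(0.9, -11.8) = 175.6384 degrees

r = 11.8343, theta = 175.6384 degrees


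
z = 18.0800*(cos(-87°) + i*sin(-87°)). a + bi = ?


a = 18.0800*cos(-87°) = 18.0800*0.052336 = 0.9462
b = 18.0800*sin(-87°) = 18.0800*(-0.99863) = -18.0552

0.9462 - 18.0552i


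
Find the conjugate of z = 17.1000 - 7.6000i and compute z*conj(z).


z_bar = 17.1000 + 7.6000i
z*z_bar = 17.1^2 + (-7.6)^2 = 292.41 + 57.76 = 350.17

z_bar = 17.1000 + 7.6000i, z*z_bar = 350.17


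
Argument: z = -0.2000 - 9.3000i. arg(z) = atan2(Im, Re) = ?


Re = -0.2, Im = -9.3
arg = atan2(-9.3, -0.2) = -91.2320 degrees

arg(z) = -91.2320 degrees


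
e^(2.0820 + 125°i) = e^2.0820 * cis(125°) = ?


e^2.0820 = 8.0205
cos(125°) = -0.57358
sin(125°) = 0.81915
Real = 8.0205*(-0.57358) = -4.6004
Imag = 8.0205*0.81915 = 6.5700

-4.6004 + 6.5700i


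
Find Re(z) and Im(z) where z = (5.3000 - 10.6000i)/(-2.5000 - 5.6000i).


Multiply by conjugate: (5.3000 - 10.6000i)(-2.5000 + 5.6000i) / ((-2.5)^2 + (-5.6)^2)
Numerator real = 5.3*(-2.5) - (10.6)*(-5.6) = 46.11
Numerator imag = -10.6*(-2.5) - 5.3*(-5.6) = 56.18
Denominator = 37.61
Re(z) = 46.11/37.61 = 1.2260
Im(z) = 56.18/37.61 = 1.4938

Re(z) = 1.2260, Im(z) = 1.4938


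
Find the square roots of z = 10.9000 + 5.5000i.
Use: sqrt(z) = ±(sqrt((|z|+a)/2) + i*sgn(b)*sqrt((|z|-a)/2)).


|z| = sqrt(118.81+30.25) = 12.2090
sqrt((|z|+a)/2) = sqrt((12.2090+10.9)/2) = sqrt(11.5545) = 3.3992
sqrt((|z|-a)/2) = sqrt((12.2090-10.9)/2) = sqrt(0.6545) = 0.8090

±(3.3992 + 0.8090i) i.e. 3.3992 + 0.8090i and -3.3992 - 0.8090i


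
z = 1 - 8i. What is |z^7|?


|z| = sqrt(1+64) = sqrt(65) = 8.0623
|z^7| = |z|^7 = (sqrt(65))^7 = 65^3 * sqrt(65) = 274625*sqrt(65)

|z^7| = 274625*sqrt(65) ≈ 2214097.5341


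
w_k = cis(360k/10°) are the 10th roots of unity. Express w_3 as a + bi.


Angle = 360*3/10 = 108°
a = cos(108°) = -0.3090
b = sin(108°) = 0.9511

-0.3090 + 0.9511i


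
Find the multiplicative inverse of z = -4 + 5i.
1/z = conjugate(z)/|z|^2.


|z|^2 = 16+25 = 41
1/z = (-4 - 5i)/41

1/z = -0.0976 - 0.1220i


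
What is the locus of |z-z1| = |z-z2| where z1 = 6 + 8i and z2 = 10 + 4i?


Equal distances means the locus is the perpendicular bisector of z1 and z2.
Midpoint = ((6+10)/2, (8+4)/2) = (8.0000, 6.0000)

Perpendicular bisector through (8.0000, 6.0000)


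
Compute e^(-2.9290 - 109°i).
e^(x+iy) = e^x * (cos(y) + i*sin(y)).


e^-2.9290 = 0.05345
cos(-109°) = -0.3256
sin(-109°) = -0.9455
Real = 0.05345*(-0.3256) = -0.0174
Imag = 0.05345*(-0.9455) = -0.0505

-0.0174 - 0.0505i


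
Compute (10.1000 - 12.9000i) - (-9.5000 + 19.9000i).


Real: 10.1 + 9.5 = 19.6
Imag: -12.9 - 19.9 = -32.8

19.6000 - 32.8000i


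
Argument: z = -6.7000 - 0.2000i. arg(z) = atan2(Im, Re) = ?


Re = -6.7, Im = -0.2
arg = atan2(-0.2, -6.7) = -178.2902 degrees

arg(z) = -178.2902 degrees


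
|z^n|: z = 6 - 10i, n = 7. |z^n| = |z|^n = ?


|z| = sqrt(36+100) = sqrt(136) = 11.6619
|z^7| = |z|^7 = (sqrt(136))^7 = 136^3 * sqrt(136) = 2515456*sqrt(136)

|z^7| = 2515456*sqrt(136) ≈ 29335005.8592


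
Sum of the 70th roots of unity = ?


The sum of all 70th roots of unity is 0.
Geometric series: (1 - w^70)/(1 - w) = (1-1)/(1-w) = 0 since w^70 = 1, w ≠ 1.
Alternatively: coefficient of z^69 in z^70 - 1 is 0.

0


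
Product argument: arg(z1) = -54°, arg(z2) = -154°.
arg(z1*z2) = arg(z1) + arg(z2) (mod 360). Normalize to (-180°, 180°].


arg(z1*z2) = -54° - 154° = -208°
Normalized to (-180°, 180°]: 152°

152°


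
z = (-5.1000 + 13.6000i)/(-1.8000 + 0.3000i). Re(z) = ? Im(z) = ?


Multiply by conjugate: (-5.1000 + 13.6000i)(-1.8000 - 0.3000i) / ((-1.8)^2 + 0.3^2)
Numerator real = -5.1*(-1.8) + 13.6*0.3 = 13.26
Numerator imag = 13.6*(-1.8) - (-5.1)*0.3 = -22.95
Denominator = 3.33
Re(z) = 13.26/3.33 = 3.9820
Im(z) = -22.95/3.33 = -6.8919

Re(z) = 3.9820, Im(z) = -6.8919


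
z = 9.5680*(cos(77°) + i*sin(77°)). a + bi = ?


a = 9.5680*cos(77°) = 9.5680*0.22495 = 2.1523
b = 9.5680*sin(77°) = 9.5680*0.97437 = 9.3228

2.1523 + 9.3228i


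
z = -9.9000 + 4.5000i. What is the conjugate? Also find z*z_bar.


z_bar = -9.9000 - 4.5000i
z*z_bar = (-9.9)^2 + 4.5^2 = 98.01 + 20.25 = 118.26

z_bar = -9.9000 - 4.5000i, z*z_bar = 118.26


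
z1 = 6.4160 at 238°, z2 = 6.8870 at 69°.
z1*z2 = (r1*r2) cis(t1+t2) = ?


r = 6.4160 * 6.8870 = 44.1870
theta = 238° + 69° = 307° = 307° (mod 360)

44.1870 cis(307°)


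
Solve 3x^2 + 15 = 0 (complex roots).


disc = 0^2 - 4*3*15 = 0 - 180 = -180
sqrt(|disc|) = sqrt(180) = 13.4164
Real part = 0/(2*3) = 0
Imag part = 13.4164/(2*3) = 2.2361

0 ± 2.2361i


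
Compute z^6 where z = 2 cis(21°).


r^6 = 2^6 = 64
n*theta = 6*21° = 126° = 126° (mod 360)
a = 64*cos(126°) = -37.6183
b = 64*sin(126°) = 51.7771

64 cis(126°) = -37.6183 + 51.7771i


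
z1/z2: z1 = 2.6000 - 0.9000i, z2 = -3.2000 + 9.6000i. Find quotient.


Conjugate of z2 = -3.2000 - 9.6000i
Numerator: (2.6000 - 0.9000i)(-3.2000 - 9.6000i) = -16.9600 - 22.0800i
Denominator: (-3.2)^2 + 9.6^2 = 102.4
Result = (-16.9600 - 22.0800i)/102.4

-0.1656 - 0.2156i


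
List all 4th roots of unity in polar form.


The 4th roots of unity are cis(360k/4°) for k=0..3
Angle step = 360/4 = 90°
Primitive root: cis(90°)
Primitive root = 0 + 1.0000i

4 roots at angles: 0°, 90°, 180°, 270°


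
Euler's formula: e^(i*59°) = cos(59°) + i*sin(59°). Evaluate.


cos(59°) = 0.5150
sin(59°) = 0.8572

e^(i*59°) = 0.5150 + 0.8572i


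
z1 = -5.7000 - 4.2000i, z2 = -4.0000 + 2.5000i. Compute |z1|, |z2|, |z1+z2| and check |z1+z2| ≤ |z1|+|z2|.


|z1| = sqrt((-5.7)^2 + (-4.2)^2) = sqrt(50.13) = 7.0803
|z2| = sqrt((-4)^2 + 2.5^2) = sqrt(22.25) = 4.7170
z1+z2 = -9.7000 - 1.7000i
|z1+z2| = sqrt(96.98) = 9.8478
|z1|+|z2| = 7.0803 + 4.7170 = 11.7973

|z1+z2| = 9.8478 ≤ |z1|+|z2| = 11.7973 (verified)


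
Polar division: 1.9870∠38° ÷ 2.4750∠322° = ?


r = 1.9870 / 2.4750 = 0.8028
theta = 38° - 322° = -284° = 76° (mod 360)

0.8028 cis(76°)


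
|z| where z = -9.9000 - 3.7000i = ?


|z| = sqrt((-9.9)^2 + (-3.7)^2) = sqrt(98.01 + 13.69) = sqrt(111.7) = 10.5688

|z| = 10.5688


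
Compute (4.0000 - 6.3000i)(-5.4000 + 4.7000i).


Real = 4*(-5.4) - (-6.3)*4.7 = -21.6 - (-29.61) = 8.01
Imag = 4*4.7 - (5.4)*(-6.3) = 18.8 + 34.02 = 52.82

8.0100 + 52.8200i


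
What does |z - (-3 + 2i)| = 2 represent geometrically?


|z - z0| = r is a circle with center z0 and radius r.
Center = (-3, 2), radius = 2

Circle with center (-3, 2) and radius 2


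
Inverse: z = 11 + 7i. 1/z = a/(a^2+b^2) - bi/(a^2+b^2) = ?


|z|^2 = 121+49 = 170
1/z = (11 - 7i)/170

1/z = 0.0647 - 0.0412i


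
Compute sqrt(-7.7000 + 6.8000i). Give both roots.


|z| = sqrt(59.29+46.24) = 10.2728
sqrt((|z|+a)/2) = sqrt((10.2728+(-7.7))/2) = sqrt(1.2864) = 1.1342
sqrt((|z|-a)/2) = sqrt((10.2728-(-7.7))/2) = sqrt(8.9864) = 2.9977

±(1.1342 + 2.9977i) i.e. 1.1342 + 2.9977i and -1.1342 - 2.9977i


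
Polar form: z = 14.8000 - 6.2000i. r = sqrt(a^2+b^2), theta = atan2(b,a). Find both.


r = sqrt(219.04+38.44) = sqrt(257.48) = 16.0462
theta = atan2(-6.2, 14.8) = -22.7297 degrees

r = 16.0462, theta = -22.7297 degrees


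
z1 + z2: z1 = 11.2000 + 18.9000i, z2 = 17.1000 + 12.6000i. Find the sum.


Real: 11.2 + 17.1 = 28.3
Imag: 18.9 + 12.6 = 31.5

28.3000 + 31.5000i


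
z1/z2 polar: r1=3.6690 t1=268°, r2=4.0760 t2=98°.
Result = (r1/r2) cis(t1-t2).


r = 3.6690 / 4.0760 = 0.9001
theta = 268° - 98° = 170° = 170° (mod 360)

0.9001 cis(170°)


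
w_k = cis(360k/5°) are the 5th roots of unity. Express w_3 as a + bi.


Angle = 360*3/5 = 216°
a = cos(216°) = -0.8090
b = sin(216°) = -0.5878

-0.8090 - 0.5878i


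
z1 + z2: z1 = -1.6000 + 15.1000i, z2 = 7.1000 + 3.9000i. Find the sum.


Real: -1.6 + 7.1 = 5.5
Imag: 15.1 + 3.9 = 19

5.5000 + 19.0000i


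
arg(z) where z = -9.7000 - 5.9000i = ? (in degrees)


Re = -9.7, Im = -5.9
arg = atan2(-5.9, -9.7) = -148.6900 degrees

arg(z) = -148.6900 degrees


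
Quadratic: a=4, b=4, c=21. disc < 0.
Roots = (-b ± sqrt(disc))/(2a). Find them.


disc = 4^2 - 4*4*21 = 16 - 336 = -320
sqrt(|disc|) = sqrt(320) = 17.8885
Real part = -4/(2*4) = -0.5000
Imag part = 17.8885/(2*4) = 2.2361

-0.5000 ± 2.2361i


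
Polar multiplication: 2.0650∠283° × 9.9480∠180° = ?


r = 2.0650 * 9.9480 = 20.5426
theta = 283° + 180° = 463° = 103° (mod 360)

20.5426 cis(103°)


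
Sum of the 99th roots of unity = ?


The sum of all 99th roots of unity is 0.
Geometric series: (1 - w^99)/(1 - w) = (1-1)/(1-w) = 0 since w^99 = 1, w ≠ 1.
Alternatively: coefficient of z^98 in z^99 - 1 is 0.

0


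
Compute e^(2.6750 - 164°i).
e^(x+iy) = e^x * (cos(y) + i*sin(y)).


e^2.6750 = 14.51235
cos(-164°) = -0.961262
sin(-164°) = -0.275637
Real = 14.51235*(-0.961262) = -13.9502
Imag = 14.51235*(-0.275637) = -4.0001

-13.9502 - 4.0001i


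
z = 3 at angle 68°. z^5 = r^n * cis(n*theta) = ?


r^5 = 3^5 = 243
n*theta = 5*68° = 340° = 340° (mod 360)
a = 243*cos(340°) = 228.3453
b = 243*sin(340°) = -83.1109

243 cis(340°) = 228.3453 - 83.1109i


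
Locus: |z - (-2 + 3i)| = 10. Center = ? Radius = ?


|z - z0| = r is a circle with center z0 and radius r.
Center = (-2, 3), radius = 10

Circle with center (-2, 3) and radius 10


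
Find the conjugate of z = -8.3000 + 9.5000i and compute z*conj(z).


z_bar = -8.3000 - 9.5000i
z*z_bar = (-8.3)^2 + 9.5^2 = 68.89 + 90.25 = 159.14

z_bar = -8.3000 - 9.5000i, z*z_bar = 159.14


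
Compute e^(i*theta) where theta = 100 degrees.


cos(100°) = -0.1736
sin(100°) = 0.9848

e^(i*100°) = -0.1736 + 0.9848i


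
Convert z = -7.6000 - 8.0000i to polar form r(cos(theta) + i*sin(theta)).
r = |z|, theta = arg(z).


r = sqrt(57.76+64) = sqrt(121.76) = 11.0345
theta = atan2(-8, -7.6) = -133.5312 degrees

r = 11.0345, theta = -133.5312 degrees


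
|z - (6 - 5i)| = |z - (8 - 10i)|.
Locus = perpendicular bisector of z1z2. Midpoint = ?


Equal distances means the locus is the perpendicular bisector of z1 and z2.
Midpoint = ((6+8)/2, (-5+(-10))/2) = (7.0000, -7.5000)

Perpendicular bisector through (7.0000, -7.5000)


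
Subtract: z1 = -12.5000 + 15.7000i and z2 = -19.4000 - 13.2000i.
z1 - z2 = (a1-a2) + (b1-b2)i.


Real: -12.5 + 19.4 = 6.9
Imag: 15.7 + 13.2 = 28.9

6.9000 + 28.9000i


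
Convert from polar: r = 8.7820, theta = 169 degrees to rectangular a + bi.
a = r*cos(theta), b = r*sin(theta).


a = 8.7820*cos(169°) = 8.7820*(-0.981627) = -8.6206
b = 8.7820*sin(169°) = 8.7820*0.19081 = 1.6757

-8.6206 + 1.6757i


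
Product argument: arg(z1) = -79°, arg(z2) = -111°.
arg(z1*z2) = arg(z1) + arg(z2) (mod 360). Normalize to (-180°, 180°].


arg(z1*z2) = -79° - 111° = -190°
Normalized to (-180°, 180°]: 170°

170°


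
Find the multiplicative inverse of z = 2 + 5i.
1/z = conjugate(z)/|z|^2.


|z|^2 = 4+25 = 29
1/z = (2 - 5i)/29

1/z = 0.0690 - 0.1724i


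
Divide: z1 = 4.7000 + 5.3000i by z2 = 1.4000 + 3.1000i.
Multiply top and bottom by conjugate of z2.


Conjugate of z2 = 1.4000 - 3.1000i
Numerator: (4.7000 + 5.3000i)(1.4000 - 3.1000i) = 23.0100 - 7.1500i
Denominator: 1.4^2 + 3.1^2 = 11.57
Result = (23.0100 - 7.1500i)/11.57

1.9888 - 0.6180i


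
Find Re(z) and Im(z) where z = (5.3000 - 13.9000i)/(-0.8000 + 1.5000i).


Multiply by conjugate: (5.3000 - 13.9000i)(-0.8000 - 1.5000i) / ((-0.8)^2 + 1.5^2)
Numerator real = 5.3*(-0.8) - (13.9)*1.5 = -25.09
Numerator imag = -13.9*(-0.8) - 5.3*1.5 = 3.17
Denominator = 2.89
Re(z) = -25.09/2.89 = -8.6817
Im(z) = 3.17/2.89 = 1.0969

Re(z) = -8.6817, Im(z) = 1.0969


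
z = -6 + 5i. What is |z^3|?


|z| = sqrt(36+25) = sqrt(61) = 7.8102
|z^3| = |z|^3 = (sqrt(61))^3 = 61*sqrt(61)

|z^3| = 61*sqrt(61) ≈ 476.4252


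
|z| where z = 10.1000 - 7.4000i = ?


|z| = sqrt(10.1^2 + (-7.4)^2) = sqrt(102.01 + 54.76) = sqrt(156.77) = 12.5208

|z| = 12.5208


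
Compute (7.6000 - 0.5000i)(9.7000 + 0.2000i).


Real = 7.6*9.7 - (-0.5)*0.2 = 73.72 - (-0.1) = 73.82
Imag = 7.6*0.2 + 9.7*(-0.5) = 1.52 - (4.85) = -3.33

73.8200 - 3.3300i


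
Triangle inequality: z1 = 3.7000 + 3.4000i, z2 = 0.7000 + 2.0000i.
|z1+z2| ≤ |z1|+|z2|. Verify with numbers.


|z1| = sqrt(3.7^2 + 3.4^2) = sqrt(25.25) = 5.0249
|z2| = sqrt(0.7^2 + 2^2) = sqrt(4.49) = 2.1190
z1+z2 = 4.4000 + 5.4000i
|z1+z2| = sqrt(48.52) = 6.9656
|z1|+|z2| = 5.0249 + 2.1190 = 7.1439

|z1+z2| = 6.9656 ≤ |z1|+|z2| = 7.1439 (verified)


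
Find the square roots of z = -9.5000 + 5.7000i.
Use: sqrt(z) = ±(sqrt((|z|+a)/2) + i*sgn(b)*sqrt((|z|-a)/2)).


|z| = sqrt(90.25+32.49) = 11.0788
sqrt((|z|+a)/2) = sqrt((11.0788+(-9.5))/2) = sqrt(0.7894) = 0.8885
sqrt((|z|-a)/2) = sqrt((11.0788-(-9.5))/2) = sqrt(10.2894) = 3.2077

±(0.8885 + 3.2077i) i.e. 0.8885 + 3.2077i and -0.8885 - 3.2077i


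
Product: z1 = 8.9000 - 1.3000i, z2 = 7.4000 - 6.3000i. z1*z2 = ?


Real = 8.9*7.4 - (-1.3)*(-6.3) = 65.86 - 8.19 = 57.67
Imag = 8.9*(-6.3) + 7.4*(-1.3) = -56.07 - (9.62) = -65.69

57.6700 - 65.6900i


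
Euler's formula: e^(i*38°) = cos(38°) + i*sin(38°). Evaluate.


cos(38°) = 0.7880
sin(38°) = 0.6157

e^(i*38°) = 0.7880 + 0.6157i


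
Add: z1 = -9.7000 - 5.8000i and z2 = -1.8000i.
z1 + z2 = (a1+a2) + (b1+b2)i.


Real: -9.7 + 0 = -9.7
Imag: -5.8 - 1.8 = -7.6

-9.7000 - 7.6000i


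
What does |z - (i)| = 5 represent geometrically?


|z - z0| = r is a circle with center z0 and radius r.
Center = (0, 1), radius = 5

Circle with center (0, 1) and radius 5


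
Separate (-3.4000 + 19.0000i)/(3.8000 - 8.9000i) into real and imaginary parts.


Multiply by conjugate: (-3.4000 + 19.0000i)(3.8000 + 8.9000i) / (3.8^2 + (-8.9)^2)
Numerator real = -3.4*3.8 + 19*(-8.9) = -182.02
Numerator imag = 19*3.8 - (-3.4)*(-8.9) = 41.94
Denominator = 93.65
Re(z) = -182.02/93.65 = -1.9436
Im(z) = 41.94/93.65 = 0.4478

Re(z) = -1.9436, Im(z) = 0.4478


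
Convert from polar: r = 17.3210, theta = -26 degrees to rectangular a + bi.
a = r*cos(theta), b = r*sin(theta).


a = 17.3210*cos(-26°) = 17.3210*0.898794 = 15.5680
b = 17.3210*sin(-26°) = 17.3210*(-0.43837) = -7.5930

15.5680 - 7.5930i


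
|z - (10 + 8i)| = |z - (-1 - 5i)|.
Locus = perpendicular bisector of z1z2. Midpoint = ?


Equal distances means the locus is the perpendicular bisector of z1 and z2.
Midpoint = ((10+(-1))/2, (8+(-5))/2) = (4.5000, 1.5000)

Perpendicular bisector through (4.5000, 1.5000)


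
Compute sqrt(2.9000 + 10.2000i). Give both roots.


|z| = sqrt(8.41+104.04) = 10.6042
sqrt((|z|+a)/2) = sqrt((10.6042+2.9)/2) = sqrt(6.7521) = 2.5985
sqrt((|z|-a)/2) = sqrt((10.6042-2.9)/2) = sqrt(3.8521) = 1.9627

±(2.5985 + 1.9627i) i.e. 2.5985 + 1.9627i and -2.5985 - 1.9627i


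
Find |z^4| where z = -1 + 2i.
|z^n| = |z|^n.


|z| = sqrt(1+4) = sqrt(5) = 2.2361
|z^4| = |z|^4 = (sqrt(5))^4 = 5^2 = 25

|z^4| = 25


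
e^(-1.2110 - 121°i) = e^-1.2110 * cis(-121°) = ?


e^-1.2110 = 0.297899
cos(-121°) = -0.515
sin(-121°) = -0.857167
Real = 0.297899*(-0.515) = -0.1534
Imag = 0.297899*(-0.857167) = -0.2553

-0.1534 - 0.2553i


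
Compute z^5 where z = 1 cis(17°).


r^5 = 1^5 = 1
n*theta = 5*17° = 85° = 85° (mod 360)
a = 1*cos(85°) = 0.0872
b = 1*sin(85°) = 0.9962

1 cis(85°) = 0.0872 + 0.9962i


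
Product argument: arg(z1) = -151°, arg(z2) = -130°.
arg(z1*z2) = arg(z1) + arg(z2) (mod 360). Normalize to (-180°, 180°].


arg(z1*z2) = -151° - 130° = -281°
Normalized to (-180°, 180°]: 79°

79°


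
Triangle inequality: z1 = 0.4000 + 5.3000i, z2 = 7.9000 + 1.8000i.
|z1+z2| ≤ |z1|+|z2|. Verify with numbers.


|z1| = sqrt(0.4^2 + 5.3^2) = sqrt(28.25) = 5.3151
|z2| = sqrt(7.9^2 + 1.8^2) = sqrt(65.65) = 8.1025
z1+z2 = 8.3000 + 7.1000i
|z1+z2| = sqrt(119.3) = 10.9225
|z1|+|z2| = 5.3151 + 8.1025 = 13.4176

|z1+z2| = 10.9225 ≤ |z1|+|z2| = 13.4176 (verified)


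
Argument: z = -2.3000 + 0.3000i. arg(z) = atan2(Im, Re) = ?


Re = -2.3, Im = 0.3
arg = atan2(0.3, -2.3) = 172.5686 degrees

arg(z) = 172.5686 degrees


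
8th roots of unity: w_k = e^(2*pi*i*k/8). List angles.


The 8th roots of unity are cis(360k/8°) for k=0..7
Angle step = 360/8 = 45°
Primitive root: cis(45°)
Primitive root = 0.7071 + 0.7071i

8 roots at angles: 0°, 45°, 90°, 135°, 180°, 225°, 270°, 315°


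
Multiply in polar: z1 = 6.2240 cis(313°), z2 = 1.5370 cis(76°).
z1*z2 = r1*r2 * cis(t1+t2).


r = 6.2240 * 1.5370 = 9.5663
theta = 313° + 76° = 389° = 29° (mod 360)

9.5663 cis(29°)


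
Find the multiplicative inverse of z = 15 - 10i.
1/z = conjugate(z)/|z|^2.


|z|^2 = 225+100 = 325
1/z = (15 + 10i)/325

1/z = 0.0462 + 0.0308i


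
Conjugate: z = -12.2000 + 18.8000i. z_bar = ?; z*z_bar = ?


z_bar = -12.2000 - 18.8000i
z*z_bar = (-12.2)^2 + 18.8^2 = 148.84 + 353.44 = 502.28

z_bar = -12.2000 - 18.8000i, z*z_bar = 502.28


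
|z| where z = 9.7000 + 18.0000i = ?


|z| = sqrt(9.7^2 + 18^2) = sqrt(94.09 + 324) = sqrt(418.09) = 20.4472

|z| = 20.4472


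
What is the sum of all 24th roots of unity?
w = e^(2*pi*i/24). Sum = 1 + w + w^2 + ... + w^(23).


The sum of all 24th roots of unity is 0.
Geometric series: (1 - w^24)/(1 - w) = (1-1)/(1-w) = 0 since w^24 = 1, w ≠ 1.
Alternatively: coefficient of z^23 in z^24 - 1 is 0.

0


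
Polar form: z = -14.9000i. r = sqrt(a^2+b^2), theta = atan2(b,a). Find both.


r = sqrt(0+222.01) = sqrt(222.01) = 14.9000
theta = atan2(-14.9, 0) = -90.0000 degrees

r = 14.9000, theta = -90.0000 degrees


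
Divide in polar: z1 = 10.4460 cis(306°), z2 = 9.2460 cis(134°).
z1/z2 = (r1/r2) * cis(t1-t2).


r = 10.4460 / 9.2460 = 1.1298
theta = 306° - 134° = 172° = 172° (mod 360)

1.1298 cis(172°)


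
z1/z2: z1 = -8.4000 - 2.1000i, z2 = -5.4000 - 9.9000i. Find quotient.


Conjugate of z2 = -5.4000 + 9.9000i
Numerator: (-8.4000 - 2.1000i)(-5.4000 + 9.9000i) = 66.1500 - 71.8200i
Denominator: (-5.4)^2 + (-9.9)^2 = 127.17
Result = (66.1500 - 71.8200i)/127.17

0.5202 - 0.5648i


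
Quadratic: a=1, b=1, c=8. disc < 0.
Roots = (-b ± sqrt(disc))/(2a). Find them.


disc = 1^2 - 4*1*8 = 1 - 32 = -31
sqrt(|disc|) = sqrt(31) = 5.5678
Real part = -1/(2*1) = -0.5000
Imag part = 5.5678/(2*1) = 2.7839

-0.5000 ± 2.7839i


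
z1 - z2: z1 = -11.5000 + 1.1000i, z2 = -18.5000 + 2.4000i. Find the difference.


Real: -11.5 + 18.5 = 7
Imag: 1.1 - 2.4 = -1.3

7.0000 - 1.3000i


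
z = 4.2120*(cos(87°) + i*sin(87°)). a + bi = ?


a = 4.2120*cos(87°) = 4.2120*0.052336 = 0.2204
b = 4.2120*sin(87°) = 4.2120*0.99863 = 4.2062

0.2204 + 4.2062i


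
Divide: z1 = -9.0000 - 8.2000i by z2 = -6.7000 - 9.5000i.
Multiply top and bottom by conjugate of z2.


Conjugate of z2 = -6.7000 + 9.5000i
Numerator: (-9.0000 - 8.2000i)(-6.7000 + 9.5000i) = 138.2000 - 30.5600i
Denominator: (-6.7)^2 + (-9.5)^2 = 135.14
Result = (138.2000 - 30.5600i)/135.14

1.0226 - 0.2261i


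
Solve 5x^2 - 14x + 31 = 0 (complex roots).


disc = (-14)^2 - 4*5*31 = 196 - 620 = -424
sqrt(|disc|) = sqrt(424) = 20.5913
Real part = 14/(2*5) = 1.4000
Imag part = 20.5913/(2*5) = 2.0591

1.4000 ± 2.0591i


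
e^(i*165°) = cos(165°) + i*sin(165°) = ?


cos(165°) = -0.9659
sin(165°) = 0.2588

e^(i*165°) = -0.9659 + 0.2588i


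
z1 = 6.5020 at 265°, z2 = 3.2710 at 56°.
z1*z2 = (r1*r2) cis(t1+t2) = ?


r = 6.5020 * 3.2710 = 21.2680
theta = 265° + 56° = 321° = 321° (mod 360)

21.2680 cis(321°)


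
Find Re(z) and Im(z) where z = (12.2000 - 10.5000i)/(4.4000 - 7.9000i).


Multiply by conjugate: (12.2000 - 10.5000i)(4.4000 + 7.9000i) / (4.4^2 + (-7.9)^2)
Numerator real = 12.2*4.4 - (10.5)*(-7.9) = 136.63
Numerator imag = -10.5*4.4 - 12.2*(-7.9) = 50.18
Denominator = 81.77
Re(z) = 136.63/81.77 = 1.6709
Im(z) = 50.18/81.77 = 0.6137

Re(z) = 1.6709, Im(z) = 0.6137


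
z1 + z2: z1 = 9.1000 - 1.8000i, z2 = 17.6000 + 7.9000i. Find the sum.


Real: 9.1 + 17.6 = 26.7
Imag: -1.8 + 7.9 = 6.1

26.7000 + 6.1000i


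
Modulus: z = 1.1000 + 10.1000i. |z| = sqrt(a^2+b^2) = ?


|z| = sqrt(1.1^2 + 10.1^2) = sqrt(1.21 + 102.01) = sqrt(103.22) = 10.1597

|z| = 10.1597


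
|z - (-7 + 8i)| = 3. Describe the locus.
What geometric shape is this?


|z - z0| = r is a circle with center z0 and radius r.
Center = (-7, 8), radius = 3

Circle with center (-7, 8) and radius 3


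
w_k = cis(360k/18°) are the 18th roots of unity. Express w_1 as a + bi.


Angle = 360*1/18 = 20°
a = cos(20°) = 0.9397
b = sin(20°) = 0.3420

0.9397 + 0.3420i


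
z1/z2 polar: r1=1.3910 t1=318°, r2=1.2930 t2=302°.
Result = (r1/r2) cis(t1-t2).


r = 1.3910 / 1.2930 = 1.0758
theta = 318° - 302° = 16° = 16° (mod 360)

1.0758 cis(16°)


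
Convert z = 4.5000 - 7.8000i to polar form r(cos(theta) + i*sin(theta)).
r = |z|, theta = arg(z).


r = sqrt(20.25+60.84) = sqrt(81.09) = 9.0050
theta = atan2(-7.8, 4.5) = -60.0184 degrees

r = 9.0050, theta = -60.0184 degrees


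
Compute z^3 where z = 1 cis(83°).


r^3 = 1^3 = 1
n*theta = 3*83° = 249° = 249° (mod 360)
a = 1*cos(249°) = -0.3584
b = 1*sin(249°) = -0.9336

1 cis(249°) = -0.3584 - 0.9336i


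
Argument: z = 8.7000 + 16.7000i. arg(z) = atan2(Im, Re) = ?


Re = 8.7, Im = 16.7
arg = atan2(16.7, 8.7) = 62.4824 degrees

arg(z) = 62.4824 degrees


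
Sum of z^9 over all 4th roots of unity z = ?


The roots are w_k = w^k with w = e^(2*pi*i/4), and (w^k)^9 = (w^9)^k.
So S = 1 + u + u^2 + ... + u^(3) with u = w^9.
9 = 2*4 + 1, so 9 is not a multiple of 4: u = (w^4)^2 * w^1 = w^1 ≠ 1 (w is a primitive 4th root), while u^4 = (w^4)^9 = 1.
Geometric series: S = (1 - u^4)/(1 - u) = (1 - 1)/(1 - u) = 0

S = 0


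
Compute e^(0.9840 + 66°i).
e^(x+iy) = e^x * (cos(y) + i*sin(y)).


e^0.9840 = 2.67514
cos(66°) = 0.40674
sin(66°) = 0.91355
Real = 2.67514*0.40674 = 1.0881
Imag = 2.67514*0.91355 = 2.4439

1.0881 + 2.4439i


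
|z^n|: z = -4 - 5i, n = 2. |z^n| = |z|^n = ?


|z| = sqrt(16+25) = sqrt(41) = 6.4031
|z^2| = |z|^2 = (sqrt(41))^2 = 41

|z^2| = 41


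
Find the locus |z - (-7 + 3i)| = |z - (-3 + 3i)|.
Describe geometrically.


Equal distances means the locus is the perpendicular bisector of z1 and z2.
Midpoint = ((-7+(-3))/2, (3+3)/2) = (-5.0000, 3.0000)

Perpendicular bisector through (-5.0000, 3.0000)


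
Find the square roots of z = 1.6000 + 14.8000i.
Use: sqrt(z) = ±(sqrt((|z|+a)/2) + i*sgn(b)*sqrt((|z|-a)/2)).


|z| = sqrt(2.56+219.04) = 14.8862
sqrt((|z|+a)/2) = sqrt((14.8862+1.6)/2) = sqrt(8.2431) = 2.8711
sqrt((|z|-a)/2) = sqrt((14.8862-1.6)/2) = sqrt(6.6431) = 2.5774

±(2.8711 + 2.5774i) i.e. 2.8711 + 2.5774i and -2.8711 - 2.5774i


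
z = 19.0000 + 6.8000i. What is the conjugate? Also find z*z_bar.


z_bar = 19.0000 - 6.8000i
z*z_bar = 19^2 + 6.8^2 = 361 + 46.24 = 407.24

z_bar = 19.0000 - 6.8000i, z*z_bar = 407.24


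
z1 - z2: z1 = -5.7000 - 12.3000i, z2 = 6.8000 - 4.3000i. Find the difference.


Real: -5.7 - 6.8 = -12.5
Imag: -12.3 + 4.3 = -8

-12.5000 - 8.0000i


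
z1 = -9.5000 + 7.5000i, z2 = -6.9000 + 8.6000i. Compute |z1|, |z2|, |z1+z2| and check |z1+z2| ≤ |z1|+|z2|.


|z1| = sqrt((-9.5)^2 + 7.5^2) = sqrt(146.5) = 12.1037
|z2| = sqrt((-6.9)^2 + 8.6^2) = sqrt(121.57) = 11.0259
z1+z2 = -16.4000 + 16.1000i
|z1+z2| = sqrt(528.17) = 22.9819
|z1|+|z2| = 12.1037 + 11.0259 = 23.1296

|z1+z2| = 22.9819 ≤ |z1|+|z2| = 23.1296 (verified)


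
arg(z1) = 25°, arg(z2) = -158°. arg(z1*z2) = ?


arg(z1*z2) = 25° - 158° = -133°
Normalized to (-180°, 180°]: -133°

-133°


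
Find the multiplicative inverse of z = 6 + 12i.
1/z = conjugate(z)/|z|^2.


|z|^2 = 36+144 = 180
1/z = (6 - 12i)/180

1/z = 0.0333 - 0.0667i


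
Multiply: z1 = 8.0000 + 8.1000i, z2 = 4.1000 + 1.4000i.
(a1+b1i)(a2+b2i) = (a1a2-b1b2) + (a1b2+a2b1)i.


Real = 8*4.1 - 8.1*1.4 = 32.8 - 11.34 = 21.46
Imag = 8*1.4 + 4.1*8.1 = 11.2 + 33.21 = 44.41

21.4600 + 44.4100i


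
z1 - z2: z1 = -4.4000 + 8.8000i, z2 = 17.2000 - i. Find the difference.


Real: -4.4 - 17.2 = -21.6
Imag: 8.8 + 1 = 9.8

-21.6000 + 9.8000i


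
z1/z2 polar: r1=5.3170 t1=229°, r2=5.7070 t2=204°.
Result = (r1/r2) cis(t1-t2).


r = 5.3170 / 5.7070 = 0.9317
theta = 229° - 204° = 25° = 25° (mod 360)

0.9317 cis(25°)


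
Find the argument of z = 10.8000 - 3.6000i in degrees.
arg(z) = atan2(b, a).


Re = 10.8, Im = -3.6
arg = atan2(-3.6, 10.8) = -18.4349 degrees

arg(z) = -18.4349 degrees


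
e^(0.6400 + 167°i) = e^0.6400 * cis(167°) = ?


e^0.6400 = 1.8965
cos(167°) = -0.9744
sin(167°) = 0.22495
Real = 1.8965*(-0.9744) = -1.8479
Imag = 1.8965*0.22495 = 0.4266

-1.8479 + 0.4266i


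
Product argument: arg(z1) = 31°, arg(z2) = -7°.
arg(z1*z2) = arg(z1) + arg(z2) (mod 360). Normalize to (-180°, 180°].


arg(z1*z2) = 31° - 7° = 24°
Normalized to (-180°, 180°]: 24°

24°


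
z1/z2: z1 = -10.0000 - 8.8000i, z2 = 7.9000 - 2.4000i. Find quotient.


Conjugate of z2 = 7.9000 + 2.4000i
Numerator: (-10.0000 - 8.8000i)(7.9000 + 2.4000i) = -57.8800 - 93.5200i
Denominator: 7.9^2 + (-2.4)^2 = 68.17
Result = (-57.8800 - 93.5200i)/68.17

-0.8491 - 1.3719i


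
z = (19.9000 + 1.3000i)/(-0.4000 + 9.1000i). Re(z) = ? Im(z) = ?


Multiply by conjugate: (19.9000 + 1.3000i)(-0.4000 - 9.1000i) / ((-0.4)^2 + 9.1^2)
Numerator real = 19.9*(-0.4) + 1.3*9.1 = 3.87
Numerator imag = 1.3*(-0.4) - 19.9*9.1 = -181.61
Denominator = 82.97
Re(z) = 3.87/82.97 = 0.0466
Im(z) = -181.61/82.97 = -2.1889

Re(z) = 0.0466, Im(z) = -2.1889


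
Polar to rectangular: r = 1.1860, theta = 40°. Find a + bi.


a = 1.1860*cos(40°) = 1.1860*0.766 = 0.9085
b = 1.1860*sin(40°) = 1.1860*0.64279 = 0.7623

0.9085 + 0.7623i


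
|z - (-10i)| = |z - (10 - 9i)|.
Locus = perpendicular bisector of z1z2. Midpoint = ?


Equal distances means the locus is the perpendicular bisector of z1 and z2.
Midpoint = ((0+10)/2, (-10+(-9))/2) = (5.0000, -9.5000)

Perpendicular bisector through (5.0000, -9.5000)


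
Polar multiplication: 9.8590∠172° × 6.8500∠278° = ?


r = 9.8590 * 6.8500 = 67.5341
theta = 172° + 278° = 450° = 90° (mod 360)

67.5341 cis(90°)


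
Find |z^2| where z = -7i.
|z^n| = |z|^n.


|z| = sqrt(0+49) = sqrt(49) = 7
|z^2| = |z|^2 = 7^2 = 49

|z^2| = 49


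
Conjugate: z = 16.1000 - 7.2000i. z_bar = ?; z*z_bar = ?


z_bar = 16.1000 + 7.2000i
z*z_bar = 16.1^2 + (-7.2)^2 = 259.21 + 51.84 = 311.05

z_bar = 16.1000 + 7.2000i, z*z_bar = 311.05


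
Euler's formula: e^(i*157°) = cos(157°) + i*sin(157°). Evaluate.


cos(157°) = -0.9205
sin(157°) = 0.3907

e^(i*157°) = -0.9205 + 0.3907i


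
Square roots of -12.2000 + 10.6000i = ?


|z| = sqrt(148.84+112.36) = 16.1617
sqrt((|z|+a)/2) = sqrt((16.1617+(-12.2))/2) = sqrt(1.9808) = 1.4074
sqrt((|z|-a)/2) = sqrt((16.1617-(-12.2))/2) = sqrt(14.1808) = 3.7657

±(1.4074 + 3.7657i) i.e. 1.4074 + 3.7657i and -1.4074 - 3.7657i


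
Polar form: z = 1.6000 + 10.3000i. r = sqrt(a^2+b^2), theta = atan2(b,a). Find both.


r = sqrt(2.56+106.09) = sqrt(108.65) = 10.4235
theta = atan2(10.3, 1.6) = 81.1703 degrees

r = 10.4235, theta = 81.1703 degrees


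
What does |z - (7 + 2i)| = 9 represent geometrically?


|z - z0| = r is a circle with center z0 and radius r.
Center = (7, 2), radius = 9

Circle with center (7, 2) and radius 9


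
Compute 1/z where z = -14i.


|z|^2 = 0+196 = 196
1/z = (0 + 14i)/196

1/z = 0 + 0.0714i


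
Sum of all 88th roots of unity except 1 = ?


With w = e^(2*pi*i/88), all 88 of the 88th roots of unity w^0 = 1, w, ..., w^(87) sum to 0: 1 + w + ... + w^(87) = (1 - w^88)/(1 - w) = 0 since w^88 = 1, w ≠ 1.
Removing the root 1: w + w^2 + ... + w^(87) = 0 - 1 = -1

Sum = -1


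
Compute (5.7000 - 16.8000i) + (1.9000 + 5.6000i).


Real: 5.7 + 1.9 = 7.6
Imag: -16.8 + 5.6 = -11.2

7.6000 - 11.2000i


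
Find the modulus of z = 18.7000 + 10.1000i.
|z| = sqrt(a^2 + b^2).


|z| = sqrt(18.7^2 + 10.1^2) = sqrt(349.69 + 102.01) = sqrt(451.7) = 21.2532

|z| = 21.2532


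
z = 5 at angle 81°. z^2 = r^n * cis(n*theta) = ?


r^2 = 5^2 = 25
n*theta = 2*81° = 162° = 162° (mod 360)
a = 25*cos(162°) = -23.7764
b = 25*sin(162°) = 7.7254

25 cis(162°) = -23.7764 + 7.7254i


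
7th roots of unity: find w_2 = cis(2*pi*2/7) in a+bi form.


Angle = 360*2/7 = 102.8571°
a = cos(102.8571°) = -0.2225
b = sin(102.8571°) = 0.9749

-0.2225 + 0.9749i


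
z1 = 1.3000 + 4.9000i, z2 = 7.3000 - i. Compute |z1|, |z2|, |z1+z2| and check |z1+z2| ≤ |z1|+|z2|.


|z1| = sqrt(1.3^2 + 4.9^2) = sqrt(25.7) = 5.0695
|z2| = sqrt(7.3^2 + (-1)^2) = sqrt(54.29) = 7.3682
z1+z2 = 8.6000 + 3.9000i
|z1+z2| = sqrt(89.17) = 9.4430
|z1|+|z2| = 5.0695 + 7.3682 = 12.4377

|z1+z2| = 9.4430 ≤ |z1|+|z2| = 12.4377 (verified)


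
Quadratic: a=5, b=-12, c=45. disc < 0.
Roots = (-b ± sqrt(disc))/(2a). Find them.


disc = (-12)^2 - 4*5*45 = 144 - 900 = -756
sqrt(|disc|) = sqrt(756) = 27.4955
Real part = 12/(2*5) = 1.2000
Imag part = 27.4955/(2*5) = 2.7495

1.2000 ± 2.7495i


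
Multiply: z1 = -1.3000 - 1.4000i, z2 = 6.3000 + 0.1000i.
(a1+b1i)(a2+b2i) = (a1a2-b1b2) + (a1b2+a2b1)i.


Real = -1.3*6.3 - (-1.4)*0.1 = -8.19 - (-0.14) = -8.05
Imag = -1.3*0.1 + 6.3*(-1.4) = -0.13 - (8.82) = -8.95

-8.0500 - 8.9500i


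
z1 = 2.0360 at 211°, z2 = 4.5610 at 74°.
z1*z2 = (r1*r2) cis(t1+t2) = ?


r = 2.0360 * 4.5610 = 9.2862
theta = 211° + 74° = 285° = 285° (mod 360)

9.2862 cis(285°)


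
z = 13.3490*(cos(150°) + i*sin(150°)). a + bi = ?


a = 13.3490*cos(150°) = 13.3490*(-0.86603) = -11.5606
b = 13.3490*sin(150°) = 13.3490*0.5 = 6.6745

-11.5606 + 6.6745i


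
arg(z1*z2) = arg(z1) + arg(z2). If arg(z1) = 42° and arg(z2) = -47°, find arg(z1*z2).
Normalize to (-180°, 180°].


arg(z1*z2) = 42° - 47° = -5°
Normalized to (-180°, 180°]: -5°

-5°


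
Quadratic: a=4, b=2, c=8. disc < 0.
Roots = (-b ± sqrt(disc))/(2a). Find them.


disc = 2^2 - 4*4*8 = 4 - 128 = -124
sqrt(|disc|) = sqrt(124) = 11.1355
Real part = -2/(2*4) = -0.2500
Imag part = 11.1355/(2*4) = 1.3919

-0.2500 ± 1.3919i


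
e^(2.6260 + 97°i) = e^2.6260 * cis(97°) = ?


e^2.6260 = 13.8184
cos(97°) = -0.12187
sin(97°) = 0.992546
Real = 13.8184*(-0.12187) = -1.6840
Imag = 13.8184*0.992546 = 13.7154

-1.6840 + 13.7154i


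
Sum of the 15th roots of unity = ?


The sum of all 15th roots of unity is 0.
Geometric series: (1 - w^15)/(1 - w) = (1-1)/(1-w) = 0 since w^15 = 1, w ≠ 1.
Alternatively: coefficient of z^14 in z^15 - 1 is 0.

0


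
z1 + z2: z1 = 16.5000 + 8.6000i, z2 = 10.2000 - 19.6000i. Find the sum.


Real: 16.5 + 10.2 = 26.7
Imag: 8.6 - 19.6 = -11

26.7000 - 11.0000i


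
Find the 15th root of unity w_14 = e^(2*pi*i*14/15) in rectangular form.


Angle = 360*14/15 = 336°
a = cos(336°) = 0.9135
b = sin(336°) = -0.4067

0.9135 - 0.4067i


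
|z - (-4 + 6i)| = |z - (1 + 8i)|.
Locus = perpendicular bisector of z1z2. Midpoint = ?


Equal distances means the locus is the perpendicular bisector of z1 and z2.
Midpoint = ((-4+1)/2, (6+8)/2) = (-1.5000, 7.0000)

Perpendicular bisector through (-1.5000, 7.0000)


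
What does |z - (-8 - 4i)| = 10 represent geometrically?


|z - z0| = r is a circle with center z0 and radius r.
Center = (-8, -4), radius = 10

Circle with center (-8, -4) and radius 10


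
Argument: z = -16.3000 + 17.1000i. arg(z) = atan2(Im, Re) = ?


Re = -16.3, Im = 17.1
arg = atan2(17.1, -16.3) = 133.6279 degrees

arg(z) = 133.6279 degrees
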